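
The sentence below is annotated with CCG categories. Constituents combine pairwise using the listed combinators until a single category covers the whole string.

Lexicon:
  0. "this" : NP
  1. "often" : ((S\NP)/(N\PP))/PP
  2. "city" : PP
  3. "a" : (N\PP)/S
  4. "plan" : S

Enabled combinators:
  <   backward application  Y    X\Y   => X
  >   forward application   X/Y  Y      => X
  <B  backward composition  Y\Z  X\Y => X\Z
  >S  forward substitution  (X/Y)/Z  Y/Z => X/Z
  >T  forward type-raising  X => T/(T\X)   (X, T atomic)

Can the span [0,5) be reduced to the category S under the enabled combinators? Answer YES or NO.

[0,5] S   >
  [0,1] S/(S\NP)   >T
    [0,1] "this" : NP
  [1,5] S\NP   >
    [1,3] (S\NP)/(N\PP)   >
      [1,2] "often" : ((S\NP)/(N\PP))/PP
      [2,3] "city" : PP
    [3,5] N\PP   >
      [3,4] "a" : (N\PP)/S
      [4,5] "plan" : S

YES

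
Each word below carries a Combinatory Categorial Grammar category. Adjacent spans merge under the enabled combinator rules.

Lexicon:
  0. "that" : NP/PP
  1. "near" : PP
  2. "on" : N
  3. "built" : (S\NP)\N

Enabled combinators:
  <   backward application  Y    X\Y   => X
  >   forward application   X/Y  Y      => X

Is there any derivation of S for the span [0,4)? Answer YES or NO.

[0,4] S   <
  [0,2] NP   >
    [0,1] "that" : NP/PP
    [1,2] "near" : PP
  [2,4] S\NP   <
    [2,3] "on" : N
    [3,4] "built" : (S\NP)\N

YES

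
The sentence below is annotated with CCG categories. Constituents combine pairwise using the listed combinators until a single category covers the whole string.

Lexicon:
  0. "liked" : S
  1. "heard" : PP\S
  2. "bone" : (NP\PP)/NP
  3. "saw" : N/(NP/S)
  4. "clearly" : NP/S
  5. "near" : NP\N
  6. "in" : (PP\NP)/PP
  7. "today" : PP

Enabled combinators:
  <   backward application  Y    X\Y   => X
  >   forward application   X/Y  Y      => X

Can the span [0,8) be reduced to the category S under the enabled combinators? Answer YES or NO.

NO

S PP\S (NP\PP)/NP N/(NP/S) NP/S NP\N (PP\NP)/PP PP
CKY chart[0,8] = {PP}; S ∉ chart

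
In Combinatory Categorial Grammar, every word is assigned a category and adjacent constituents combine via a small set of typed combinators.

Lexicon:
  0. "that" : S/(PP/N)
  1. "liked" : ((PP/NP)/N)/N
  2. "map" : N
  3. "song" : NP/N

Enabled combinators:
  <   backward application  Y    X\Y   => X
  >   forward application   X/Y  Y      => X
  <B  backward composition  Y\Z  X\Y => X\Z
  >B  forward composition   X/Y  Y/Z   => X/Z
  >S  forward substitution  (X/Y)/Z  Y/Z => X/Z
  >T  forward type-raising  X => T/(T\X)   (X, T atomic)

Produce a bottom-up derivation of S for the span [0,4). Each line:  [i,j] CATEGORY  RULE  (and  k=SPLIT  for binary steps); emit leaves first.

[0,4] S   >
  [0,1] "that" : S/(PP/N)
  [1,4] PP/N   >S
    [1,3] (PP/NP)/N   >
      [1,2] "liked" : ((PP/NP)/N)/N
      [2,3] "map" : N
    [3,4] "song" : NP/N

[0,1] S/(PP/N)  lex  "that"
[1,2] ((PP/NP)/N)/N  lex  "liked"
[2,3] N  lex  "map"
[1,3] (PP/NP)/N  >  k=2
[3,4] NP/N  lex  "song"
[1,4] PP/N  >S  k=3
[0,4] S  >  k=1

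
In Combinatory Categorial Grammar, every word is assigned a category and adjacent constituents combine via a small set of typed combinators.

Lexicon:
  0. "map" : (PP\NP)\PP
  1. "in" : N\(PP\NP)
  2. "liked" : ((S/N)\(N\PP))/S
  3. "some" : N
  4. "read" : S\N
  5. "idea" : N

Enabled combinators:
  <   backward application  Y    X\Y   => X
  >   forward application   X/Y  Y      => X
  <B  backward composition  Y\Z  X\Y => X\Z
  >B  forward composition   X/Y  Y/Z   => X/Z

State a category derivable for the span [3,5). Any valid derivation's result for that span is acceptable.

[0,6] S   >
  [0,5] S/N   <
    [0,2] N\PP   <B
      [0,1] "map" : (PP\NP)\PP
      [1,2] "in" : N\(PP\NP)
    [2,5] (S/N)\(N\PP)   >
      [2,3] "liked" : ((S/N)\(N\PP))/S
      [3,5] S   <
        [3,4] "some" : N
        [4,5] "read" : S\N
  [5,6] "idea" : N

S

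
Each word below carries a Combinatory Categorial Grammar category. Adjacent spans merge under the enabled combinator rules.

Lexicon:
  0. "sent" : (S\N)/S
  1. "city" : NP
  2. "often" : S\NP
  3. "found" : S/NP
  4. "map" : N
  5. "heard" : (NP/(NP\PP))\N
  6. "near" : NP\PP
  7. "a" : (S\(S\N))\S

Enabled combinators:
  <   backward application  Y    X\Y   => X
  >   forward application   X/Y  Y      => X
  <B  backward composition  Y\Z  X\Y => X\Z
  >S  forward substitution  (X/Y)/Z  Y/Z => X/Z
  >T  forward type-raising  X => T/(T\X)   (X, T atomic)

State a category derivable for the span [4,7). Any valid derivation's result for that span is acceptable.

[0,8] S   <
  [0,3] S\N   >
    [0,1] "sent" : (S\N)/S
    [1,3] S   >
      [1,2] S/(S\NP)   >T
        [1,2] "city" : NP
      [2,3] "often" : S\NP
  [3,8] S\(S\N)   <
    [3,7] S   >
      [3,4] "found" : S/NP
      [4,7] NP   >
        [4,6] NP/(NP\PP)   <
          [4,5] "map" : N
          [5,6] "heard" : (NP/(NP\PP))\N
        [6,7] "near" : NP\PP
    [7,8] "a" : (S\(S\N))\S

NP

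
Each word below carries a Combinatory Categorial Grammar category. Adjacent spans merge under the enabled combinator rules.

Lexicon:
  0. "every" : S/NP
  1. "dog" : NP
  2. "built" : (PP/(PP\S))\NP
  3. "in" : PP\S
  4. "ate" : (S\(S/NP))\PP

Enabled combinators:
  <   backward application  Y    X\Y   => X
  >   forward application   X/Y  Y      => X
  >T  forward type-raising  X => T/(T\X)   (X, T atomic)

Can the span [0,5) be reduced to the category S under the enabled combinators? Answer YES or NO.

YES

[0,5] S   <
  [0,1] "every" : S/NP
  [1,5] S\(S/NP)   <
    [1,4] PP   >
      [1,3] PP/(PP\S)   <
        [1,2] "dog" : NP
        [2,3] "built" : (PP/(PP\S))\NP
      [3,4] "in" : PP\S
    [4,5] "ate" : (S\(S/NP))\PP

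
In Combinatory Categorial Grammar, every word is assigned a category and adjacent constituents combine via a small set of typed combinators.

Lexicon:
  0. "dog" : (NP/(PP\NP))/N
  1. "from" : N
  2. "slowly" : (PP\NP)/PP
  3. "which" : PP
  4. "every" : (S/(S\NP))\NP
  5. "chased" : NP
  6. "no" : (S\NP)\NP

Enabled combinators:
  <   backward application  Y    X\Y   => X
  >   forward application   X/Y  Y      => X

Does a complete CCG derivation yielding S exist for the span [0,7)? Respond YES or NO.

YES

[0,7] S   >
  [0,5] S/(S\NP)   <
    [0,4] NP   >
      [0,2] NP/(PP\NP)   >
        [0,1] "dog" : (NP/(PP\NP))/N
        [1,2] "from" : N
      [2,4] PP\NP   >
        [2,3] "slowly" : (PP\NP)/PP
        [3,4] "which" : PP
    [4,5] "every" : (S/(S\NP))\NP
  [5,7] S\NP   <
    [5,6] "chased" : NP
    [6,7] "no" : (S\NP)\NP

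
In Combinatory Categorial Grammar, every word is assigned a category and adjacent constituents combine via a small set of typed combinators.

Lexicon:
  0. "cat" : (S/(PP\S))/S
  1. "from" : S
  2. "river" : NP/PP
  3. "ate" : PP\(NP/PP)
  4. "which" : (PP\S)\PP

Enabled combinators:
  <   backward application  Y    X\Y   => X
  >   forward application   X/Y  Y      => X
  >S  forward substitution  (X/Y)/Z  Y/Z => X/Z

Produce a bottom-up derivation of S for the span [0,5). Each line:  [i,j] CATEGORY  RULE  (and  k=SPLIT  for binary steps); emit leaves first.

[0,5] S   >
  [0,2] S/(PP\S)   >
    [0,1] "cat" : (S/(PP\S))/S
    [1,2] "from" : S
  [2,5] PP\S   <
    [2,4] PP   <
      [2,3] "river" : NP/PP
      [3,4] "ate" : PP\(NP/PP)
    [4,5] "which" : (PP\S)\PP

[0,1] (S/(PP\S))/S  lex  "cat"
[1,2] S  lex  "from"
[0,2] S/(PP\S)  >  k=1
[2,3] NP/PP  lex  "river"
[3,4] PP\(NP/PP)  lex  "ate"
[2,4] PP  <  k=3
[4,5] (PP\S)\PP  lex  "which"
[2,5] PP\S  <  k=4
[0,5] S  >  k=2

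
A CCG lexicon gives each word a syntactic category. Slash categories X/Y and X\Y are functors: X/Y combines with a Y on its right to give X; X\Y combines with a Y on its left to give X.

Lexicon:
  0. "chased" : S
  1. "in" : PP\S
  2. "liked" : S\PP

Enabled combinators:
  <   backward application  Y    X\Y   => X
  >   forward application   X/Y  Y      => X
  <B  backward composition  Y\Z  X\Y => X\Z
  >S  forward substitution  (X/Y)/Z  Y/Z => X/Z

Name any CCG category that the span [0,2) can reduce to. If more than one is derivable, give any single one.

PP

[0,3] S   <
  [0,2] PP   <
    [0,1] "chased" : S
    [1,2] "in" : PP\S
  [2,3] "liked" : S\PP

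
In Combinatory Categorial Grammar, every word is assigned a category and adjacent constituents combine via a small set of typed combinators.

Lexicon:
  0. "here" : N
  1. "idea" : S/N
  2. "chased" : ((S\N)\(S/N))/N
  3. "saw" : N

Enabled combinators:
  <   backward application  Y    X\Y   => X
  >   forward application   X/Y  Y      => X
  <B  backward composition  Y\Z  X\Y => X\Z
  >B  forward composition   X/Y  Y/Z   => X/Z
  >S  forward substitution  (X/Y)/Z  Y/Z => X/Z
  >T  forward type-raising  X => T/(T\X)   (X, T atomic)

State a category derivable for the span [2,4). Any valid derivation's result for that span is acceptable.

[0,4] S   >
  [0,1] S/(S\N)   >T
    [0,1] "here" : N
  [1,4] S\N   <
    [1,2] "idea" : S/N
    [2,4] (S\N)\(S/N)   >
      [2,3] "chased" : ((S\N)\(S/N))/N
      [3,4] "saw" : N

(S\N)\(S/N)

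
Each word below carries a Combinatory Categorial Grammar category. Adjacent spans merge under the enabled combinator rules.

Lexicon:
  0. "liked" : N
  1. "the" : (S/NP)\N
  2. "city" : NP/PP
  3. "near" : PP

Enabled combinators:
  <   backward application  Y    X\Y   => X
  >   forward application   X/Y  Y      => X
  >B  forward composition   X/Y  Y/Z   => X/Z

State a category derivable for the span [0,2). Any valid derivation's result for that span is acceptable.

S/NP

[0,4] S   >
  [0,2] S/NP   <
    [0,1] "liked" : N
    [1,2] "the" : (S/NP)\N
  [2,4] NP   >
    [2,3] "city" : NP/PP
    [3,4] "near" : PP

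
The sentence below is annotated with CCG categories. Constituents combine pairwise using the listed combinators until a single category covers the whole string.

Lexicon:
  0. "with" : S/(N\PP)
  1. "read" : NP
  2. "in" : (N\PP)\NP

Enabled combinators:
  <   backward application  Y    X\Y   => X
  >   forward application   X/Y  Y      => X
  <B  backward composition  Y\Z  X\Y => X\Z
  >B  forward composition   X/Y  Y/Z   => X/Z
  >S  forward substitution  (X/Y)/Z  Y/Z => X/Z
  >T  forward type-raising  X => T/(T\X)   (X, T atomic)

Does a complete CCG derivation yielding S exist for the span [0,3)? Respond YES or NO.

[0,3] S   >
  [0,1] "with" : S/(N\PP)
  [1,3] N\PP   <
    [1,2] "read" : NP
    [2,3] "in" : (N\PP)\NP

YES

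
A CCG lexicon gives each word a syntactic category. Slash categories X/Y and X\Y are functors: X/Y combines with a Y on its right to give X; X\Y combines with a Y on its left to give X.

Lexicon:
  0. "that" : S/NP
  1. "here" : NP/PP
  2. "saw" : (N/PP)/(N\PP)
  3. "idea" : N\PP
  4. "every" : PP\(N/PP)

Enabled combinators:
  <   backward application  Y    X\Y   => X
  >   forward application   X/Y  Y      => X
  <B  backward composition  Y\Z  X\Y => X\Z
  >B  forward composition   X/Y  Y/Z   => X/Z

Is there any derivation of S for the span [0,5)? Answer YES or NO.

YES

[0,5] S   >
  [0,1] "that" : S/NP
  [1,5] NP   >
    [1,2] "here" : NP/PP
    [2,5] PP   <
      [2,4] N/PP   >
        [2,3] "saw" : (N/PP)/(N\PP)
        [3,4] "idea" : N\PP
      [4,5] "every" : PP\(N/PP)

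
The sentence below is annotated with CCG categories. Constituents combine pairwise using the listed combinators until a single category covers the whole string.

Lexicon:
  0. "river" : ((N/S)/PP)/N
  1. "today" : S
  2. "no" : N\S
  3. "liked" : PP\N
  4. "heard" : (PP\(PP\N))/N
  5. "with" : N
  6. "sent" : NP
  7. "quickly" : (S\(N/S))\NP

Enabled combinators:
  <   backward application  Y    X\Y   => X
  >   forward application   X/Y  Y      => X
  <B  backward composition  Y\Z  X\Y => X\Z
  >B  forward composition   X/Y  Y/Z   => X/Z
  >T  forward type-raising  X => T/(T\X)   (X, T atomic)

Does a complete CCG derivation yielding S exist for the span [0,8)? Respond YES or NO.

[0,8] S   <
  [0,6] N/S   >
    [0,3] (N/S)/PP   >
      [0,1] "river" : ((N/S)/PP)/N
      [1,3] N   <
        [1,2] "today" : S
        [2,3] "no" : N\S
    [3,6] PP   <
      [3,4] "liked" : PP\N
      [4,6] PP\(PP\N)   >
        [4,5] "heard" : (PP\(PP\N))/N
        [5,6] "with" : N
  [6,8] S\(N/S)   <
    [6,7] "sent" : NP
    [7,8] "quickly" : (S\(N/S))\NP

YES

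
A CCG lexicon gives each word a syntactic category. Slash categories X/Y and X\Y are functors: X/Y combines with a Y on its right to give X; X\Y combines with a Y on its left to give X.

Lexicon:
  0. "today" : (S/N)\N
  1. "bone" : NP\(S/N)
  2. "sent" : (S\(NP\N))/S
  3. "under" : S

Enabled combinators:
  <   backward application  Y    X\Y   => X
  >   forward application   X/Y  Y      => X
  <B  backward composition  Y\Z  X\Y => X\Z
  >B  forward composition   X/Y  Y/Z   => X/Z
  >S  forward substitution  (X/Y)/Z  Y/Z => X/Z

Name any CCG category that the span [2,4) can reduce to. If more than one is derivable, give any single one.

[0,4] S   <
  [0,2] NP\N   <B
    [0,1] "today" : (S/N)\N
    [1,2] "bone" : NP\(S/N)
  [2,4] S\(NP\N)   >
    [2,3] "sent" : (S\(NP\N))/S
    [3,4] "under" : S

S\(NP\N)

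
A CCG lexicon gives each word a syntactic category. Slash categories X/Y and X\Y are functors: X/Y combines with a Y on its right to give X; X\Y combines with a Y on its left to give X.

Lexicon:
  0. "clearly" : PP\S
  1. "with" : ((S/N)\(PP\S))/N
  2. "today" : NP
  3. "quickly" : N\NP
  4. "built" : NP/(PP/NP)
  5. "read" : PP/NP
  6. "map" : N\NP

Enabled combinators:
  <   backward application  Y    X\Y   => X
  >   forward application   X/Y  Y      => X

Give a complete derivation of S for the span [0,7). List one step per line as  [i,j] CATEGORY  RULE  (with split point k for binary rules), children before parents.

[0,7] S   >
  [0,4] S/N   <
    [0,1] "clearly" : PP\S
    [1,4] (S/N)\(PP\S)   >
      [1,2] "with" : ((S/N)\(PP\S))/N
      [2,4] N   <
        [2,3] "today" : NP
        [3,4] "quickly" : N\NP
  [4,7] N   <
    [4,6] NP   >
      [4,5] "built" : NP/(PP/NP)
      [5,6] "read" : PP/NP
    [6,7] "map" : N\NP

[0,1] PP\S  lex  "clearly"
[1,2] ((S/N)\(PP\S))/N  lex  "with"
[2,3] NP  lex  "today"
[3,4] N\NP  lex  "quickly"
[2,4] N  <  k=3
[1,4] (S/N)\(PP\S)  >  k=2
[0,4] S/N  <  k=1
[4,5] NP/(PP/NP)  lex  "built"
[5,6] PP/NP  lex  "read"
[4,6] NP  >  k=5
[6,7] N\NP  lex  "map"
[4,7] N  <  k=6
[0,7] S  >  k=4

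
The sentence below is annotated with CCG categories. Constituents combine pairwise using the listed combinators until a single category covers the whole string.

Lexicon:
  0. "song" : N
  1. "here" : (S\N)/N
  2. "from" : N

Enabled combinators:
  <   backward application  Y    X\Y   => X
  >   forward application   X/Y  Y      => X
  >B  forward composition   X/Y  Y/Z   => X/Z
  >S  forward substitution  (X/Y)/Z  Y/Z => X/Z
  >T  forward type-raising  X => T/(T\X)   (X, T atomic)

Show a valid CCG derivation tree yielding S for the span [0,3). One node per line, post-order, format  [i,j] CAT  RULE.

[0,1] N  lex  "song"
[1,2] (S\N)/N  lex  "here"
[2,3] N  lex  "from"
[1,3] S\N  >  k=2
[0,3] S  <  k=1

[0,3] S   <
  [0,1] "song" : N
  [1,3] S\N   >
    [1,2] "here" : (S\N)/N
    [2,3] "from" : N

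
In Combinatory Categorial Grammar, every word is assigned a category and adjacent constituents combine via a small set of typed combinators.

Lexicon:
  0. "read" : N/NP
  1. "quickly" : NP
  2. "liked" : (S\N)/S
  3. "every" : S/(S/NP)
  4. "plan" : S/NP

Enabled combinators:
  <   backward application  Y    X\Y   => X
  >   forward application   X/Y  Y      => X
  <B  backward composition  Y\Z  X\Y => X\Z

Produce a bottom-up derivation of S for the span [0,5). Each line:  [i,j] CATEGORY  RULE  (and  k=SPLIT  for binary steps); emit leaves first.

[0,5] S   <
  [0,2] N   >
    [0,1] "read" : N/NP
    [1,2] "quickly" : NP
  [2,5] S\N   >
    [2,3] "liked" : (S\N)/S
    [3,5] S   >
      [3,4] "every" : S/(S/NP)
      [4,5] "plan" : S/NP

[0,1] N/NP  lex  "read"
[1,2] NP  lex  "quickly"
[0,2] N  >  k=1
[2,3] (S\N)/S  lex  "liked"
[3,4] S/(S/NP)  lex  "every"
[4,5] S/NP  lex  "plan"
[3,5] S  >  k=4
[2,5] S\N  >  k=3
[0,5] S  <  k=2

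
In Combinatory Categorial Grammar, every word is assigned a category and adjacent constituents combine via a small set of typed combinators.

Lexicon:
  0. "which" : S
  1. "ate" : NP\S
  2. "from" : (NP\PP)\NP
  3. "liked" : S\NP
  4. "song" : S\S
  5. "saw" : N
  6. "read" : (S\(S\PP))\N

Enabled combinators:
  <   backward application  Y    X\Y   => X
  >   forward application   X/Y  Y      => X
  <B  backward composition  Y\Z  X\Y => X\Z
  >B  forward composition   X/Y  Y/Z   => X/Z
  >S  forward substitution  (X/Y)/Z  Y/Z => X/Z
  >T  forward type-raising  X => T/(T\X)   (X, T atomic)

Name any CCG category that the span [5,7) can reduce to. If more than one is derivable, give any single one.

S\(S\PP)

[0,7] S   <
  [0,5] S\PP   <B
    [0,3] NP\PP   <
      [0,2] NP   >
        [0,1] NP/(NP\S)   >T
          [0,1] "which" : S
        [1,2] "ate" : NP\S
      [2,3] "from" : (NP\PP)\NP
    [3,5] S\NP   <B
      [3,4] "liked" : S\NP
      [4,5] "song" : S\S
  [5,7] S\(S\PP)   <
    [5,6] "saw" : N
    [6,7] "read" : (S\(S\PP))\N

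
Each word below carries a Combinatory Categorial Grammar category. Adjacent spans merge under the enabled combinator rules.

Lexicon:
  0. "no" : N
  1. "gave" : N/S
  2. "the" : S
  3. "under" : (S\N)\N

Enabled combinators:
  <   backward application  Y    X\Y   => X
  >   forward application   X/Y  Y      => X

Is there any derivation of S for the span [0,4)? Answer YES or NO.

[0,4] S   <
  [0,1] "no" : N
  [1,4] S\N   <
    [1,3] N   >
      [1,2] "gave" : N/S
      [2,3] "the" : S
    [3,4] "under" : (S\N)\N

YES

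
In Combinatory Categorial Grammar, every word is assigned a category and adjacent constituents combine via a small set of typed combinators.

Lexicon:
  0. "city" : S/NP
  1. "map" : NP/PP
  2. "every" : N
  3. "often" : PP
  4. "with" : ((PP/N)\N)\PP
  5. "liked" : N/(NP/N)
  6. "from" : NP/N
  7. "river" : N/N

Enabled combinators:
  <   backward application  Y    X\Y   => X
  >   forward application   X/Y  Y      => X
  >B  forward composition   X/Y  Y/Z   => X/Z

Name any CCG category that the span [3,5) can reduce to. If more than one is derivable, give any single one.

[0,8] S   >
  [0,2] S/PP   >B
    [0,1] "city" : S/NP
    [1,2] "map" : NP/PP
  [2,8] PP   >
    [2,5] PP/N   <
      [2,3] "every" : N
      [3,5] (PP/N)\N   <
        [3,4] "often" : PP
        [4,5] "with" : ((PP/N)\N)\PP
    [5,8] N   >
      [5,6] "liked" : N/(NP/N)
      [6,8] NP/N   >B
        [6,7] "from" : NP/N
        [7,8] "river" : N/N

(PP/N)\N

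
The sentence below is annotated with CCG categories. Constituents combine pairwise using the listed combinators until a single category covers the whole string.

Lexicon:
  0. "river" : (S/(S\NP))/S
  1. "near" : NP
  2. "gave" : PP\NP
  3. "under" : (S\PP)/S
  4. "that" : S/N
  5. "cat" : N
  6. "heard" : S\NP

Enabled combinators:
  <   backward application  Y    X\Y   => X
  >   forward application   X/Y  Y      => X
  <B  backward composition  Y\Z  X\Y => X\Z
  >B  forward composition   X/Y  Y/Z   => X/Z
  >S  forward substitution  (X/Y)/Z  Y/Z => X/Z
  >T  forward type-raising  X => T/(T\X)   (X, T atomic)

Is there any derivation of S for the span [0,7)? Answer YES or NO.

YES

[0,7] S   >
  [0,6] S/(S\NP)   >
    [0,1] "river" : (S/(S\NP))/S
    [1,6] S   <
      [1,3] PP   <
        [1,2] "near" : NP
        [2,3] "gave" : PP\NP
      [3,6] S\PP   >
        [3,4] "under" : (S\PP)/S
        [4,6] S   >
          [4,5] "that" : S/N
          [5,6] "cat" : N
  [6,7] "heard" : S\NP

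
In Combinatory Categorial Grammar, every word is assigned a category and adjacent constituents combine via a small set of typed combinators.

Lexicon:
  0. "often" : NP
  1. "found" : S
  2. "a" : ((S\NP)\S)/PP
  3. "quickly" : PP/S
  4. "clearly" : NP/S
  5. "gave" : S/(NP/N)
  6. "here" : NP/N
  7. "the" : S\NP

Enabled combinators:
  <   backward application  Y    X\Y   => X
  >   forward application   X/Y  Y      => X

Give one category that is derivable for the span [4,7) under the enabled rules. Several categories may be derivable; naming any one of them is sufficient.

NP

[0,8] S   <
  [0,1] "often" : NP
  [1,8] S\NP   <
    [1,2] "found" : S
    [2,8] (S\NP)\S   >
      [2,3] "a" : ((S\NP)\S)/PP
      [3,8] PP   >
        [3,4] "quickly" : PP/S
        [4,8] S   <
          [4,7] NP   >
            [4,5] "clearly" : NP/S
            [5,7] S   >
              [5,6] "gave" : S/(NP/N)
              [6,7] "here" : NP/N
          [7,8] "the" : S\NP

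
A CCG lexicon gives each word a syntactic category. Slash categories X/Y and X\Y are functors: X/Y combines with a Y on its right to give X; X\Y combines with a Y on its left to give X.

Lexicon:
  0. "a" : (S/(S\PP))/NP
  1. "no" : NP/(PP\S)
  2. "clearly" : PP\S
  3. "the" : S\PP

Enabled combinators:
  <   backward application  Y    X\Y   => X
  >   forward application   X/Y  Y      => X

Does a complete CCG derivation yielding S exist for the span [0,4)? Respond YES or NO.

YES

[0,4] S   >
  [0,3] S/(S\PP)   >
    [0,1] "a" : (S/(S\PP))/NP
    [1,3] NP   >
      [1,2] "no" : NP/(PP\S)
      [2,3] "clearly" : PP\S
  [3,4] "the" : S\PP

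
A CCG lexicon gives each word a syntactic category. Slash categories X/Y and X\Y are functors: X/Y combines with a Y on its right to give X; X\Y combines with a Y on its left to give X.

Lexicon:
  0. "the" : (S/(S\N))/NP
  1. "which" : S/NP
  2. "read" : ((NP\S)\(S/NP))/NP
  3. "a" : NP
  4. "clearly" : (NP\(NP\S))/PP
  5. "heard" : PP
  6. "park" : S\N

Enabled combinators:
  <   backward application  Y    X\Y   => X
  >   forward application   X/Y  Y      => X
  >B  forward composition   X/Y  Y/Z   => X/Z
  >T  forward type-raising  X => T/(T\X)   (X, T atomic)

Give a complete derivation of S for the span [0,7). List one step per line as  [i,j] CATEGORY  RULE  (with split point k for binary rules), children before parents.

[0,1] (S/(S\N))/NP  lex  "the"
[1,2] S/NP  lex  "which"
[2,3] ((NP\S)\(S/NP))/NP  lex  "read"
[3,4] NP  lex  "a"
[2,4] (NP\S)\(S/NP)  >  k=3
[1,4] NP\S  <  k=2
[4,5] (NP\(NP\S))/PP  lex  "clearly"
[5,6] PP  lex  "heard"
[4,6] NP\(NP\S)  >  k=5
[1,6] NP  <  k=4
[0,6] S/(S\N)  >  k=1
[6,7] S\N  lex  "park"
[0,7] S  >  k=6

[0,7] S   >
  [0,6] S/(S\N)   >
    [0,1] "the" : (S/(S\N))/NP
    [1,6] NP   <
      [1,4] NP\S   <
        [1,2] "which" : S/NP
        [2,4] (NP\S)\(S/NP)   >
          [2,3] "read" : ((NP\S)\(S/NP))/NP
          [3,4] "a" : NP
      [4,6] NP\(NP\S)   >
        [4,5] "clearly" : (NP\(NP\S))/PP
        [5,6] "heard" : PP
  [6,7] "park" : S\N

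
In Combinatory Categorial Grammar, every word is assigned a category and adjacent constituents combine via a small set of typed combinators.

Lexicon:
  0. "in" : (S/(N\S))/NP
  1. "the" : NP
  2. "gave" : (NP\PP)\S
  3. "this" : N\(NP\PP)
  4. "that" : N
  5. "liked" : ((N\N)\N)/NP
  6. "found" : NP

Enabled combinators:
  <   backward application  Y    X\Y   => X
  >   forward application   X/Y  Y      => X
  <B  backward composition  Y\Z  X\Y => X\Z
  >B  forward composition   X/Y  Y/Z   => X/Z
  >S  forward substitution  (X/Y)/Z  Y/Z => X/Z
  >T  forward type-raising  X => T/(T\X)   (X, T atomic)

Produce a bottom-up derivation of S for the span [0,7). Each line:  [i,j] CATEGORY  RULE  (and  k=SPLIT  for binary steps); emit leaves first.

[0,1] (S/(N\S))/NP  lex  "in"
[1,2] NP  lex  "the"
[0,2] S/(N\S)  >  k=1
[2,3] (NP\PP)\S  lex  "gave"
[3,4] N\(NP\PP)  lex  "this"
[2,4] N\S  <B  k=3
[4,5] N  lex  "that"
[5,6] ((N\N)\N)/NP  lex  "liked"
[6,7] NP  lex  "found"
[5,7] (N\N)\N  >  k=6
[4,7] N\N  <  k=5
[2,7] N\S  <B  k=4
[0,7] S  >  k=2

[0,7] S   >
  [0,2] S/(N\S)   >
    [0,1] "in" : (S/(N\S))/NP
    [1,2] "the" : NP
  [2,7] N\S   <B
    [2,4] N\S   <B
      [2,3] "gave" : (NP\PP)\S
      [3,4] "this" : N\(NP\PP)
    [4,7] N\N   <
      [4,5] "that" : N
      [5,7] (N\N)\N   >
        [5,6] "liked" : ((N\N)\N)/NP
        [6,7] "found" : NP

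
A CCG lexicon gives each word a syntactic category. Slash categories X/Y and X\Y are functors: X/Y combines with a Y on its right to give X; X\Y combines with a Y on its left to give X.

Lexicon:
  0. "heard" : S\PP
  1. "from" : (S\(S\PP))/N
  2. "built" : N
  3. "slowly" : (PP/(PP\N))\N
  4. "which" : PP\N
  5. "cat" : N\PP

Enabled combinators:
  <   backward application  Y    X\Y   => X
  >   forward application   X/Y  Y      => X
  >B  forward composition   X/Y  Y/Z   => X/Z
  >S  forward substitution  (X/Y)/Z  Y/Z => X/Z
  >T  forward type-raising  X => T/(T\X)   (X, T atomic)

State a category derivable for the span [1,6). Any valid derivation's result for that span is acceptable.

[0,6] S   <
  [0,1] "heard" : S\PP
  [1,6] S\(S\PP)   >
    [1,2] "from" : (S\(S\PP))/N
    [2,6] N   <
      [2,5] PP   >
        [2,4] PP/(PP\N)   <
          [2,3] "built" : N
          [3,4] "slowly" : (PP/(PP\N))\N
        [4,5] "which" : PP\N
      [5,6] "cat" : N\PP

S\(S\PP)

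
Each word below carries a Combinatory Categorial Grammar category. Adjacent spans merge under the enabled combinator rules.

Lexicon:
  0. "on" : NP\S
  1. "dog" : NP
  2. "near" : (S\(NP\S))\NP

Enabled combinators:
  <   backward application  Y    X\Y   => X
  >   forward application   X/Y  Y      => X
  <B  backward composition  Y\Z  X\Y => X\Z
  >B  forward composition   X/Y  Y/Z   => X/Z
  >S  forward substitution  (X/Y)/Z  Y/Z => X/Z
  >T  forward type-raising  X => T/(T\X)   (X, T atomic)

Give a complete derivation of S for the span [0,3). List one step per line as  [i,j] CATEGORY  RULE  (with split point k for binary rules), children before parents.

[0,3] S   <
  [0,1] "on" : NP\S
  [1,3] S\(NP\S)   <
    [1,2] "dog" : NP
    [2,3] "near" : (S\(NP\S))\NP

[0,1] NP\S  lex  "on"
[1,2] NP  lex  "dog"
[2,3] (S\(NP\S))\NP  lex  "near"
[1,3] S\(NP\S)  <  k=2
[0,3] S  <  k=1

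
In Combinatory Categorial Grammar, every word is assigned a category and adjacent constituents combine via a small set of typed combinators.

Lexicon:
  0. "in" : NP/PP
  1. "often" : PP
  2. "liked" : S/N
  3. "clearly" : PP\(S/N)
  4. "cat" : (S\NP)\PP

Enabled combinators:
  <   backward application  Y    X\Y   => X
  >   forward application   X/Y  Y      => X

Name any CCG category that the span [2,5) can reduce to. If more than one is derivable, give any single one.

[0,5] S   <
  [0,2] NP   >
    [0,1] "in" : NP/PP
    [1,2] "often" : PP
  [2,5] S\NP   <
    [2,4] PP   <
      [2,3] "liked" : S/N
      [3,4] "clearly" : PP\(S/N)
    [4,5] "cat" : (S\NP)\PP

S\NP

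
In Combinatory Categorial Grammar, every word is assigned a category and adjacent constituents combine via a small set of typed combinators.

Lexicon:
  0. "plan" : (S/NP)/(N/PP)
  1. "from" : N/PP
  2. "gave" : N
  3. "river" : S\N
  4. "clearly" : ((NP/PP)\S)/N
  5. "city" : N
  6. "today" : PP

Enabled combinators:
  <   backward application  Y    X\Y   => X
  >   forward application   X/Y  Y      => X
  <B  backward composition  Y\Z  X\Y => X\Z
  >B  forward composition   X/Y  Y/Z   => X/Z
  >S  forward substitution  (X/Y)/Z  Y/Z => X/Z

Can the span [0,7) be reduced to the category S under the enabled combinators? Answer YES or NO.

YES

[0,7] S   >
  [0,2] S/NP   >
    [0,1] "plan" : (S/NP)/(N/PP)
    [1,2] "from" : N/PP
  [2,7] NP   >
    [2,6] NP/PP   <
      [2,4] S   <
        [2,3] "gave" : N
        [3,4] "river" : S\N
      [4,6] (NP/PP)\S   >
        [4,5] "clearly" : ((NP/PP)\S)/N
        [5,6] "city" : N
    [6,7] "today" : PP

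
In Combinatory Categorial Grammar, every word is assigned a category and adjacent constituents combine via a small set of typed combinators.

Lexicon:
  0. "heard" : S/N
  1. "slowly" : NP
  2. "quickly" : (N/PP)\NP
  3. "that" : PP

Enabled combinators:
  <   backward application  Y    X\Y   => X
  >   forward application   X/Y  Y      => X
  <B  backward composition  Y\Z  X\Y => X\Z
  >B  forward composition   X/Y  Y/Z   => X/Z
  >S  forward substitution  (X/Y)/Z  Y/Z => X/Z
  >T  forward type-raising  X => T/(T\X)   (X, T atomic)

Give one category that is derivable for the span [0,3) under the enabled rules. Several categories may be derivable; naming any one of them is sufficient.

[0,4] S   >
  [0,3] S/PP   >B
    [0,1] "heard" : S/N
    [1,3] N/PP   <
      [1,2] "slowly" : NP
      [2,3] "quickly" : (N/PP)\NP
  [3,4] "that" : PP

S/PP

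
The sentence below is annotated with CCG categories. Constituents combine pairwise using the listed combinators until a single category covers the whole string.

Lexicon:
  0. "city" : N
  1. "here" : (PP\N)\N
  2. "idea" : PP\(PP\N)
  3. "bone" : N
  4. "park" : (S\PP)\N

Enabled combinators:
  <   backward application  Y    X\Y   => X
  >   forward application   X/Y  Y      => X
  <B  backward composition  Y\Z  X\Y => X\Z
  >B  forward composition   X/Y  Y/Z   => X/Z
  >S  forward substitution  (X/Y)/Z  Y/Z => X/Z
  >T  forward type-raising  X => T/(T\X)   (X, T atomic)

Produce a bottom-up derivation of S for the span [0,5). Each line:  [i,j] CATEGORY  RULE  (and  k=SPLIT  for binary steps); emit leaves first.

[0,5] S   <
  [0,3] PP   <
    [0,2] PP\N   <
      [0,1] "city" : N
      [1,2] "here" : (PP\N)\N
    [2,3] "idea" : PP\(PP\N)
  [3,5] S\PP   <
    [3,4] "bone" : N
    [4,5] "park" : (S\PP)\N

[0,1] N  lex  "city"
[1,2] (PP\N)\N  lex  "here"
[0,2] PP\N  <  k=1
[2,3] PP\(PP\N)  lex  "idea"
[0,3] PP  <  k=2
[3,4] N  lex  "bone"
[4,5] (S\PP)\N  lex  "park"
[3,5] S\PP  <  k=4
[0,5] S  <  k=3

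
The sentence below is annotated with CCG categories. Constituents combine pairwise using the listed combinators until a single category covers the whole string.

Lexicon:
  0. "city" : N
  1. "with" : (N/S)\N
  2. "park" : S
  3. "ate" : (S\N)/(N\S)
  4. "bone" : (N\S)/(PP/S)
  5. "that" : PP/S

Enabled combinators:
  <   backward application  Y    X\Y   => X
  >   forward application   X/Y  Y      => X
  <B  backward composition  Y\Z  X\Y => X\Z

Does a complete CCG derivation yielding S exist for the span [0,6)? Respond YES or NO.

[0,6] S   <
  [0,3] N   >
    [0,2] N/S   <
      [0,1] "city" : N
      [1,2] "with" : (N/S)\N
    [2,3] "park" : S
  [3,6] S\N   >
    [3,4] "ate" : (S\N)/(N\S)
    [4,6] N\S   >
      [4,5] "bone" : (N\S)/(PP/S)
      [5,6] "that" : PP/S

YES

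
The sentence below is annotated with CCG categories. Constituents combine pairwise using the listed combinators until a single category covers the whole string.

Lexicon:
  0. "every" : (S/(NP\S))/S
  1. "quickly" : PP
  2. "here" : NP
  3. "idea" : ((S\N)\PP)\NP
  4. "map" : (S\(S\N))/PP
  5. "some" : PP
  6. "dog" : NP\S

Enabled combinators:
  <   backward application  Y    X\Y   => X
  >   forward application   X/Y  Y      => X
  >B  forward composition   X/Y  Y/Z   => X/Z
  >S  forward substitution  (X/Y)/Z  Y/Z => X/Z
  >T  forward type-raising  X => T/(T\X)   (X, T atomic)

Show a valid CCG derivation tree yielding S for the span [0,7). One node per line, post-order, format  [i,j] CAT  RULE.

[0,1] (S/(NP\S))/S  lex  "every"
[1,2] PP  lex  "quickly"
[2,3] NP  lex  "here"
[3,4] ((S\N)\PP)\NP  lex  "idea"
[2,4] (S\N)\PP  <  k=3
[1,4] S\N  <  k=2
[4,5] (S\(S\N))/PP  lex  "map"
[5,6] PP  lex  "some"
[4,6] S\(S\N)  >  k=5
[1,6] S  <  k=4
[0,6] S/(NP\S)  >  k=1
[6,7] NP\S  lex  "dog"
[0,7] S  >  k=6

[0,7] S   >
  [0,6] S/(NP\S)   >
    [0,1] "every" : (S/(NP\S))/S
    [1,6] S   <
      [1,4] S\N   <
        [1,2] "quickly" : PP
        [2,4] (S\N)\PP   <
          [2,3] "here" : NP
          [3,4] "idea" : ((S\N)\PP)\NP
      [4,6] S\(S\N)   >
        [4,5] "map" : (S\(S\N))/PP
        [5,6] "some" : PP
  [6,7] "dog" : NP\S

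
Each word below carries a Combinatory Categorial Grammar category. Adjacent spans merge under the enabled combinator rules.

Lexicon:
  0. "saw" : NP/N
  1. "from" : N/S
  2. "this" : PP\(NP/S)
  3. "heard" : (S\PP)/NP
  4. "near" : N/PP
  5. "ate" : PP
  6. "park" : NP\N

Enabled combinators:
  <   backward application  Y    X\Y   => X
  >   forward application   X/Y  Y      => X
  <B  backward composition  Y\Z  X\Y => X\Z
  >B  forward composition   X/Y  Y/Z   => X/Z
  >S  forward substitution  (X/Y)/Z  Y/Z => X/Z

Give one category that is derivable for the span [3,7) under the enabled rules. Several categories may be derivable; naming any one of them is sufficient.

[0,7] S   <
  [0,3] PP   <
    [0,2] NP/S   >B
      [0,1] "saw" : NP/N
      [1,2] "from" : N/S
    [2,3] "this" : PP\(NP/S)
  [3,7] S\PP   >
    [3,4] "heard" : (S\PP)/NP
    [4,7] NP   <
      [4,6] N   >
        [4,5] "near" : N/PP
        [5,6] "ate" : PP
      [6,7] "park" : NP\N

S\PP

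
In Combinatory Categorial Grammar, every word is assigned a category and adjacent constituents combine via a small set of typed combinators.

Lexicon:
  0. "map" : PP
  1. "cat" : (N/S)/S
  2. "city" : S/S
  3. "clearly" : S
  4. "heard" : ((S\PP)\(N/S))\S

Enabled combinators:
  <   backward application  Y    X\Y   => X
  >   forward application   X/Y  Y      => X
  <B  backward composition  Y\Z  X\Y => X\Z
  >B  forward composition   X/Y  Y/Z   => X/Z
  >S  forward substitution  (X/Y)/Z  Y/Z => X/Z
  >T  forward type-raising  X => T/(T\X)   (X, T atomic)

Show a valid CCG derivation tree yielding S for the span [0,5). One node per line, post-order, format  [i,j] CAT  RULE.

[0,5] S   >
  [0,1] S/(S\PP)   >T
    [0,1] "map" : PP
  [1,5] S\PP   <
    [1,3] N/S   >S
      [1,2] "cat" : (N/S)/S
      [2,3] "city" : S/S
    [3,5] (S\PP)\(N/S)   <
      [3,4] "clearly" : S
      [4,5] "heard" : ((S\PP)\(N/S))\S

[0,1] PP  lex  "map"
[0,1] S/(S\PP)  >T
[1,2] (N/S)/S  lex  "cat"
[2,3] S/S  lex  "city"
[1,3] N/S  >S  k=2
[3,4] S  lex  "clearly"
[4,5] ((S\PP)\(N/S))\S  lex  "heard"
[3,5] (S\PP)\(N/S)  <  k=4
[1,5] S\PP  <  k=3
[0,5] S  >  k=1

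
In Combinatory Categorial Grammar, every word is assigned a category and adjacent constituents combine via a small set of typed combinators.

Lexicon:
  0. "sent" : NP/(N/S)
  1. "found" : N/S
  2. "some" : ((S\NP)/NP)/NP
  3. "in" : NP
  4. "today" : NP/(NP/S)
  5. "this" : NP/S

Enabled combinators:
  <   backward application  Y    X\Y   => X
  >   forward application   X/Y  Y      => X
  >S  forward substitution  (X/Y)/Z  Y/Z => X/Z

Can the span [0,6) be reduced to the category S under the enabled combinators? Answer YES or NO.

YES

[0,6] S   <
  [0,2] NP   >
    [0,1] "sent" : NP/(N/S)
    [1,2] "found" : N/S
  [2,6] S\NP   >
    [2,4] (S\NP)/NP   >
      [2,3] "some" : ((S\NP)/NP)/NP
      [3,4] "in" : NP
    [4,6] NP   >
      [4,5] "today" : NP/(NP/S)
      [5,6] "this" : NP/S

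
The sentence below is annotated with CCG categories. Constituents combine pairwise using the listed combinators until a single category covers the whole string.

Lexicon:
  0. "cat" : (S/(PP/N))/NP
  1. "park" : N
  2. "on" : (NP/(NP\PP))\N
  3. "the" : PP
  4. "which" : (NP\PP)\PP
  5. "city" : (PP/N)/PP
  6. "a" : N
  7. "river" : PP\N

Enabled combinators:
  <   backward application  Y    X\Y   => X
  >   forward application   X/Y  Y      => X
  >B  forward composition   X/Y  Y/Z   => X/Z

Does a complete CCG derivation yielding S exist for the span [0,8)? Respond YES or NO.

YES

[0,8] S   >
  [0,5] S/(PP/N)   >
    [0,1] "cat" : (S/(PP/N))/NP
    [1,5] NP   >
      [1,3] NP/(NP\PP)   <
        [1,2] "park" : N
        [2,3] "on" : (NP/(NP\PP))\N
      [3,5] NP\PP   <
        [3,4] "the" : PP
        [4,5] "which" : (NP\PP)\PP
  [5,8] PP/N   >
    [5,6] "city" : (PP/N)/PP
    [6,8] PP   <
      [6,7] "a" : N
      [7,8] "river" : PP\N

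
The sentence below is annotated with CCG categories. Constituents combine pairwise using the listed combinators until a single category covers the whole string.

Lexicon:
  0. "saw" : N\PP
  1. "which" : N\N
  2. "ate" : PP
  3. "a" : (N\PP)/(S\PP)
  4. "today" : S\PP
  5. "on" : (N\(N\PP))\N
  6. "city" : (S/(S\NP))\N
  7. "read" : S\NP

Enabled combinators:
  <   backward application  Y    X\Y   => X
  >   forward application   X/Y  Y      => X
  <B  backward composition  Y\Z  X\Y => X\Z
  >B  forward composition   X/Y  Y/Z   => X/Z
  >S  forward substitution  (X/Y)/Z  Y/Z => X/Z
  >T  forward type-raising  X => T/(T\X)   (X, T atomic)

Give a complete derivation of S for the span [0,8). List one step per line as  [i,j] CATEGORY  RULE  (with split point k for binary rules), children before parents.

[0,1] N\PP  lex  "saw"
[1,2] N\N  lex  "which"
[0,2] N\PP  <B  k=1
[2,3] PP  lex  "ate"
[2,3] N/(N\PP)  >T
[3,4] (N\PP)/(S\PP)  lex  "a"
[4,5] S\PP  lex  "today"
[3,5] N\PP  >  k=4
[2,5] N  >  k=3
[5,6] (N\(N\PP))\N  lex  "on"
[2,6] N\(N\PP)  <  k=5
[0,6] N  <  k=2
[6,7] (S/(S\NP))\N  lex  "city"
[0,7] S/(S\NP)  <  k=6
[7,8] S\NP  lex  "read"
[0,8] S  >  k=7

[0,8] S   >
  [0,7] S/(S\NP)   <
    [0,6] N   <
      [0,2] N\PP   <B
        [0,1] "saw" : N\PP
        [1,2] "which" : N\N
      [2,6] N\(N\PP)   <
        [2,5] N   >
          [2,3] N/(N\PP)   >T
            [2,3] "ate" : PP
          [3,5] N\PP   >
            [3,4] "a" : (N\PP)/(S\PP)
            [4,5] "today" : S\PP
        [5,6] "on" : (N\(N\PP))\N
    [6,7] "city" : (S/(S\NP))\N
  [7,8] "read" : S\NP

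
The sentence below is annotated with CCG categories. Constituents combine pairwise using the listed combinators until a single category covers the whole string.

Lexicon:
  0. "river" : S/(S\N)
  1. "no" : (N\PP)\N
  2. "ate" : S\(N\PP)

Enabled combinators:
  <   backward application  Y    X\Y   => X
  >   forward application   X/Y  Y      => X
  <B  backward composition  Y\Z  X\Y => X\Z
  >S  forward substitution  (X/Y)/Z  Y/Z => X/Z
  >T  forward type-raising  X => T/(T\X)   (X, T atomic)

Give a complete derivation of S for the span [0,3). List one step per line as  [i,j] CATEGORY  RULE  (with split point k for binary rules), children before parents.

[0,3] S   >
  [0,1] "river" : S/(S\N)
  [1,3] S\N   <B
    [1,2] "no" : (N\PP)\N
    [2,3] "ate" : S\(N\PP)

[0,1] S/(S\N)  lex  "river"
[1,2] (N\PP)\N  lex  "no"
[2,3] S\(N\PP)  lex  "ate"
[1,3] S\N  <B  k=2
[0,3] S  >  k=1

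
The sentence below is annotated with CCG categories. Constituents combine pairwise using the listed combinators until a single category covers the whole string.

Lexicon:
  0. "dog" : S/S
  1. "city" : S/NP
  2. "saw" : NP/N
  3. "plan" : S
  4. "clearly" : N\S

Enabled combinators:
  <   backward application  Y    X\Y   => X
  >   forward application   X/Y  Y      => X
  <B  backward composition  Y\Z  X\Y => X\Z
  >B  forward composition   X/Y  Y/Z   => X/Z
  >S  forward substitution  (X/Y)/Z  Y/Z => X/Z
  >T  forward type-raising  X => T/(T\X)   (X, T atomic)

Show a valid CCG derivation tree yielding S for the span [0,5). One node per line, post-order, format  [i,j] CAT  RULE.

[0,5] S   >
  [0,2] S/NP   >B
    [0,1] "dog" : S/S
    [1,2] "city" : S/NP
  [2,5] NP   >
    [2,3] "saw" : NP/N
    [3,5] N   <
      [3,4] "plan" : S
      [4,5] "clearly" : N\S

[0,1] S/S  lex  "dog"
[1,2] S/NP  lex  "city"
[0,2] S/NP  >B  k=1
[2,3] NP/N  lex  "saw"
[3,4] S  lex  "plan"
[4,5] N\S  lex  "clearly"
[3,5] N  <  k=4
[2,5] NP  >  k=3
[0,5] S  >  k=2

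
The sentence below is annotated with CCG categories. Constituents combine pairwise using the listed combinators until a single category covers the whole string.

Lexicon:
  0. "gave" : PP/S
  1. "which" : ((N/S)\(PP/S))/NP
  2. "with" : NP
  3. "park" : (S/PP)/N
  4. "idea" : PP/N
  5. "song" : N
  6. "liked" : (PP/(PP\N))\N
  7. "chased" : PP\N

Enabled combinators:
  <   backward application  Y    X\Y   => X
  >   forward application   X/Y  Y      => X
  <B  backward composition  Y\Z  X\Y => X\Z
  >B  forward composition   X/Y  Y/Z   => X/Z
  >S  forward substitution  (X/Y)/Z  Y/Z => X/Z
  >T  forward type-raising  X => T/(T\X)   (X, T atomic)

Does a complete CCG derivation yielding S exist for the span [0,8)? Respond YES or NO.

PP/S ((N/S)\(PP/S))/NP NP (S/PP)/N PP/N N (PP/(PP\N))\N PP\N
CKY chart[0,8] = {N/(N\PP), NP/(NP\PP), PP, PP/(PP\PP), S/(S\PP)}; S ∉ chart

NO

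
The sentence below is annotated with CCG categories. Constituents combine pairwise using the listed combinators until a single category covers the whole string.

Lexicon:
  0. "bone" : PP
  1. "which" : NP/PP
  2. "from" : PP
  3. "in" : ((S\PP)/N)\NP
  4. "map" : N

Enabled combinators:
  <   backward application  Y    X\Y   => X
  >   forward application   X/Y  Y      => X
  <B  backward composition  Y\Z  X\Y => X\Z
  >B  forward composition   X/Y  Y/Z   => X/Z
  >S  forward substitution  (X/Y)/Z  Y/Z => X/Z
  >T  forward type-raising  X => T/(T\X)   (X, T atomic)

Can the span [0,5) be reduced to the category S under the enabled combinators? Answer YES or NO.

[0,5] S   <
  [0,1] "bone" : PP
  [1,5] S\PP   >
    [1,4] (S\PP)/N   <
      [1,3] NP   >
        [1,2] "which" : NP/PP
        [2,3] "from" : PP
      [3,4] "in" : ((S\PP)/N)\NP
    [4,5] "map" : N

YES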